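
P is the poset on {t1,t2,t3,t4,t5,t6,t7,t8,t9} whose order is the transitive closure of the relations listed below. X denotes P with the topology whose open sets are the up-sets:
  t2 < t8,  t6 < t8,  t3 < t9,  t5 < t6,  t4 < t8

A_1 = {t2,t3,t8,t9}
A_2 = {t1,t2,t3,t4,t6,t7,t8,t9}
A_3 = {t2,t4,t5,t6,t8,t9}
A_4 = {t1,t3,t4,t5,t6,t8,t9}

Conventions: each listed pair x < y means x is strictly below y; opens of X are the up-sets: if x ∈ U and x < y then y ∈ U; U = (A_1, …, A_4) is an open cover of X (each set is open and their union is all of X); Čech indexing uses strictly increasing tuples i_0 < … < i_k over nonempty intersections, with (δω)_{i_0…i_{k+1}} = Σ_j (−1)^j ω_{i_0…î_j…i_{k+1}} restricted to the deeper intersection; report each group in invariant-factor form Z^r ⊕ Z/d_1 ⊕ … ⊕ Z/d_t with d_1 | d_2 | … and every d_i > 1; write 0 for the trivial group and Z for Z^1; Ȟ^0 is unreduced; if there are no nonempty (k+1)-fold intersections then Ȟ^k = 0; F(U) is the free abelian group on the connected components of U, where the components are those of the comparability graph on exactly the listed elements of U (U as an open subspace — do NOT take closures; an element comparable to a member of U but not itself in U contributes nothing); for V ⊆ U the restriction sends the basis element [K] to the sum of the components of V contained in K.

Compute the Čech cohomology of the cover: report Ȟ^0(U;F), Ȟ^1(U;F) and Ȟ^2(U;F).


Ȟ^0(U;F) ≅ Z^4,  Ȟ^1(U;F) ≅ 0,  Ȟ^2(U;F) ≅ 0

intersection data:
  A12={t2,t3,t8,t9} A13={t2,t8,t9} A14={t3,t8,t9} A23={t2,t4,t6,t8,t9} A24={t1,t3,t4,t6,t8,t9} A34={t4,t5,t6,t8,t9}
  A123={t2,t8,t9} A124={t3,t8,t9} A134={t8,t9} A234={t4,t6,t8,t9}
  A1234={t8,t9}
components per intersection:
  A1: {t2,t8} {t3,t9}
  A2: {t1} {t2,t4,t6,t8} {t3,t9} {t7}
  A3: {t2,t4,t5,t6,t8} {t9}
  A4: {t1} {t3,t9} {t4,t5,t6,t8}
  A12: {t2,t8} {t3,t9}
  A13: {t2,t8} {t9}
  A14: {t3,t9} {t8}
  A23: {t2,t4,t6,t8} {t9}
  A24: {t1} {t3,t9} {t4,t6,t8}
  A34: {t4,t5,t6,t8} {t9}
  A123: {t2,t8} {t9}
  A124: {t3,t9} {t8}
  A134: {t8} {t9}
  A234: {t4,t6,t8} {t9}
  A1234: {t8} {t9}
C dims 11,13,8,2; δ0: rk 7, SNF 1^7; δ1: rk 6, SNF 1^6; δ2: rk 2, SNF 1^2
Ȟ^0 = (11 − 7) − 0 = 4, so Ȟ^0 ≅ Z^4
Ȟ^1 = (13 − 6) − 7 = 0, so Ȟ^1 ≅ 0
Ȟ^2 = (8 − 2) − 6 = 0, so Ȟ^2 ≅ 0


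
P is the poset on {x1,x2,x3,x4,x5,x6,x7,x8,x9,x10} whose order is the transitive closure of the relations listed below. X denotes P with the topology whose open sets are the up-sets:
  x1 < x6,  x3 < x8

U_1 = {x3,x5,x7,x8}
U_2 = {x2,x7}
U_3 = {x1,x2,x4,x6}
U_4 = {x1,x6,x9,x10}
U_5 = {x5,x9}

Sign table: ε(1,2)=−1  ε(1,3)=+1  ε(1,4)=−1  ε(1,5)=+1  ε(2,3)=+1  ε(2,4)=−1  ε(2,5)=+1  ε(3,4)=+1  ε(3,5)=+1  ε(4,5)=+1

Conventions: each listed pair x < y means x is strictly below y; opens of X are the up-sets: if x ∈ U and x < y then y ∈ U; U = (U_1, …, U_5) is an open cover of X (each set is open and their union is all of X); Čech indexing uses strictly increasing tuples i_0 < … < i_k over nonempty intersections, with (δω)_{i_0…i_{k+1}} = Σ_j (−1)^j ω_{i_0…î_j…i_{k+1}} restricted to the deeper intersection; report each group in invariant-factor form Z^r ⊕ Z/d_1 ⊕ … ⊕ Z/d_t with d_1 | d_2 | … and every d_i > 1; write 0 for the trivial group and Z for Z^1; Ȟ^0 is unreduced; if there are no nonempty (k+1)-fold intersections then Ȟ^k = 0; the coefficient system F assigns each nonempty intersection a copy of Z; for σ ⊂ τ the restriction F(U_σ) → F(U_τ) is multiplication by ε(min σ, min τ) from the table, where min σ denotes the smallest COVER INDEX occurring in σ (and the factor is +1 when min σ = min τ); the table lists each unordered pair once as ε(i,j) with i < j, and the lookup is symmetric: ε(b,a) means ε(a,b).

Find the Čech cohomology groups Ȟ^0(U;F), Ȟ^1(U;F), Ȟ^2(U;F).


nerve of the cover:
  U12={x7} U15={x5} U23={x2} U34={x1,x6} U45={x9}
C dims 5,5; δ0: rk 5, SNF 1^4·2
Ȟ^0 = (5 − 5) − 0 = 0, so Ȟ^0 ≅ 0
Ȟ^1 = (5 − 0) − 5 = 0 plus torsion [2], so Ȟ^1 ≅ Z/2
Ȟ^2 = (0 − 0) − 0 = 0, so Ȟ^2 ≅ 0

Ȟ^0(U;F) ≅ 0,  Ȟ^1(U;F) ≅ Z/2,  Ȟ^2(U;F) ≅ 0


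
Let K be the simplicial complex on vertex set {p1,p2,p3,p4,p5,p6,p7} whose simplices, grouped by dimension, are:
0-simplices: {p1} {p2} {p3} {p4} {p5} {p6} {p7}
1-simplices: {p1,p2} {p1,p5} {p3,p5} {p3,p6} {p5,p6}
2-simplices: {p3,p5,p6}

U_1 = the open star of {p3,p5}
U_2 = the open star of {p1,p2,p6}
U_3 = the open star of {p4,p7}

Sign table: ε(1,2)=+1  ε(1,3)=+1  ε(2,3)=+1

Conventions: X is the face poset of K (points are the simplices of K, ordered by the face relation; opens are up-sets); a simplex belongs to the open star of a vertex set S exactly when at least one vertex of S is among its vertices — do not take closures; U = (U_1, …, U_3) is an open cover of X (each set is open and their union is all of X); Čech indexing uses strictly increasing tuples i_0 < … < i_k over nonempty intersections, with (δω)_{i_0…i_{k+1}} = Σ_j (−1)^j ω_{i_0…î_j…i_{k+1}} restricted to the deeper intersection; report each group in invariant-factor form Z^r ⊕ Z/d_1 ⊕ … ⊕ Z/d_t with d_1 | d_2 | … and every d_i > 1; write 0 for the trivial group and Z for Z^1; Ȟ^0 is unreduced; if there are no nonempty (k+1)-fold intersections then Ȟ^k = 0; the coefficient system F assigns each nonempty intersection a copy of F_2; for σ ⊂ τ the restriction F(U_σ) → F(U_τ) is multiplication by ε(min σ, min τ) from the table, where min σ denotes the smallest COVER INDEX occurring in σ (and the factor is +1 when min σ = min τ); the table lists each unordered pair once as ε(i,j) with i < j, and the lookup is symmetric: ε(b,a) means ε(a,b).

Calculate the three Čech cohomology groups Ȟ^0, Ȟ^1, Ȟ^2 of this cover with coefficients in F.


Ȟ^0 = Z/2 ⊕ Z/2,  Ȟ^1 = 0,  Ȟ^2 = 0

nerve of the cover:
  U1={{p3},{p5},{p1,p5},{p3,p5},{p3,p6},{p5,p6},{p3,p5,p6}} U2={{p1},{p2},{p6},{p1,p2},{p1,p5},{p3,p6},{p5,p6},{p3,p5,p6}} U3={{p4},{p7}}
  U12={{p1,p5},{p3,p6},{p5,p6},{p3,p5,p6}}
C dims 3,1; δ0: rk_F2 1
Ȟ^0 = (3 − 1) − 0 = 2, so Ȟ^0 ≅ Z/2 ⊕ Z/2
Ȟ^1 = (1 − 0) − 1 = 0, so Ȟ^1 ≅ 0
Ȟ^2 = (0 − 0) − 0 = 0, so Ȟ^2 ≅ 0


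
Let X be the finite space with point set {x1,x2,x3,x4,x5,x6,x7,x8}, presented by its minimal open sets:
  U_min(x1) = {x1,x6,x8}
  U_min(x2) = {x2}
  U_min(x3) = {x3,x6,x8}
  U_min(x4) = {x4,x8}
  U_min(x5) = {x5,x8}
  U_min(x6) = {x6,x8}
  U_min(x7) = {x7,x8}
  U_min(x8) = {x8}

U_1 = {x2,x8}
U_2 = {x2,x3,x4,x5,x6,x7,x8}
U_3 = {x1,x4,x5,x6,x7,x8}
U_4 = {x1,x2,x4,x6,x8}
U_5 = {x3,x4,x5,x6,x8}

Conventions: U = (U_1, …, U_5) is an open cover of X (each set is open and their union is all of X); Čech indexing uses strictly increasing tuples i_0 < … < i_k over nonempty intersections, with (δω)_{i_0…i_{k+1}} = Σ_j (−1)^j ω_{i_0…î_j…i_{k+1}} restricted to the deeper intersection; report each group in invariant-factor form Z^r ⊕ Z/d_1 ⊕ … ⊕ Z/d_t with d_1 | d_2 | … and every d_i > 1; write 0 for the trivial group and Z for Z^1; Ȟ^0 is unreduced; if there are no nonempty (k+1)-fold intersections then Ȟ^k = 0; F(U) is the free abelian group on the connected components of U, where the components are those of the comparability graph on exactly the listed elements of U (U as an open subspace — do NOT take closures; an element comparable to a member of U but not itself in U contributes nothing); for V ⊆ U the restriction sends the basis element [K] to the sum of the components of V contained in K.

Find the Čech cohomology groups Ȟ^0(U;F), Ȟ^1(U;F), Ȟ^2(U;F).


cover nerve:
  U12={x2,x8} U13={x8} U14={x2,x8} U15={x8} U23={x4,x5,x6,x7,x8} U24={x2,x4,x6,x8} U25={x3,x4,x5,x6,x8} U34={x1,x4,x6,x8} U35={x4,x5,x6,x8} U45={x4,x6,x8}
  U123={x8} U124={x2,x8} U125={x8} U134={x8} U135={x8} U145={x8} U234={x4,x6,x8} U235={x4,x5,x6,x8} U245={x4,x6,x8} U345={x4,x6,x8}
  U1234={x8} U1235={x8} U1245={x8} U1345={x8} U2345={x4,x6,x8}
  U12345={x8}
components per intersection:
  U1: {x2} {x8}
  U2: {x2} {x3,x4,x5,x6,x7,x8}
  U3: {x1,x4,x5,x6,x7,x8}
  U4: {x1,x4,x6,x8} {x2}
  U5: {x3,x4,x5,x6,x8}
  U12: {x2} {x8}
  U13: {x8}
  U14: {x2} {x8}
  U15: {x8}
  U23: {x4,x5,x6,x7,x8}
  U24: {x2} {x4,x6,x8}
  U25: {x3,x4,x5,x6,x8}
  U34: {x1,x4,x6,x8}
  U35: {x4,x5,x6,x8}
  U45: {x4,x6,x8}
  U123: {x8}
  U124: {x2} {x8}
  U125: {x8}
  U134: {x8}
  U135: {x8}
  U145: {x8}
  U234: {x4,x6,x8}
  U235: {x4,x5,x6,x8}
  U245: {x4,x6,x8}
  U345: {x4,x6,x8}
  U1234: {x8}
  U1235: {x8}
  U1245: {x8}
  U1345: {x8}
  U2345: {x4,x6,x8}
  U12345: {x8}
C dims 8,13,11,5; δ0: rk 6, SNF 1^6; δ1: rk 7, SNF 1^7; δ2: rk 4, SNF 1^4
Ȟ^0: (8−6)−0=2 ⇒ Z^2
Ȟ^1: (13−7)−6=0 ⇒ 0
Ȟ^2: (11−4)−7=0 ⇒ 0

Ȟ^0 ≅ Z^2,  Ȟ^1 ≅ 0,  Ȟ^2 ≅ 0


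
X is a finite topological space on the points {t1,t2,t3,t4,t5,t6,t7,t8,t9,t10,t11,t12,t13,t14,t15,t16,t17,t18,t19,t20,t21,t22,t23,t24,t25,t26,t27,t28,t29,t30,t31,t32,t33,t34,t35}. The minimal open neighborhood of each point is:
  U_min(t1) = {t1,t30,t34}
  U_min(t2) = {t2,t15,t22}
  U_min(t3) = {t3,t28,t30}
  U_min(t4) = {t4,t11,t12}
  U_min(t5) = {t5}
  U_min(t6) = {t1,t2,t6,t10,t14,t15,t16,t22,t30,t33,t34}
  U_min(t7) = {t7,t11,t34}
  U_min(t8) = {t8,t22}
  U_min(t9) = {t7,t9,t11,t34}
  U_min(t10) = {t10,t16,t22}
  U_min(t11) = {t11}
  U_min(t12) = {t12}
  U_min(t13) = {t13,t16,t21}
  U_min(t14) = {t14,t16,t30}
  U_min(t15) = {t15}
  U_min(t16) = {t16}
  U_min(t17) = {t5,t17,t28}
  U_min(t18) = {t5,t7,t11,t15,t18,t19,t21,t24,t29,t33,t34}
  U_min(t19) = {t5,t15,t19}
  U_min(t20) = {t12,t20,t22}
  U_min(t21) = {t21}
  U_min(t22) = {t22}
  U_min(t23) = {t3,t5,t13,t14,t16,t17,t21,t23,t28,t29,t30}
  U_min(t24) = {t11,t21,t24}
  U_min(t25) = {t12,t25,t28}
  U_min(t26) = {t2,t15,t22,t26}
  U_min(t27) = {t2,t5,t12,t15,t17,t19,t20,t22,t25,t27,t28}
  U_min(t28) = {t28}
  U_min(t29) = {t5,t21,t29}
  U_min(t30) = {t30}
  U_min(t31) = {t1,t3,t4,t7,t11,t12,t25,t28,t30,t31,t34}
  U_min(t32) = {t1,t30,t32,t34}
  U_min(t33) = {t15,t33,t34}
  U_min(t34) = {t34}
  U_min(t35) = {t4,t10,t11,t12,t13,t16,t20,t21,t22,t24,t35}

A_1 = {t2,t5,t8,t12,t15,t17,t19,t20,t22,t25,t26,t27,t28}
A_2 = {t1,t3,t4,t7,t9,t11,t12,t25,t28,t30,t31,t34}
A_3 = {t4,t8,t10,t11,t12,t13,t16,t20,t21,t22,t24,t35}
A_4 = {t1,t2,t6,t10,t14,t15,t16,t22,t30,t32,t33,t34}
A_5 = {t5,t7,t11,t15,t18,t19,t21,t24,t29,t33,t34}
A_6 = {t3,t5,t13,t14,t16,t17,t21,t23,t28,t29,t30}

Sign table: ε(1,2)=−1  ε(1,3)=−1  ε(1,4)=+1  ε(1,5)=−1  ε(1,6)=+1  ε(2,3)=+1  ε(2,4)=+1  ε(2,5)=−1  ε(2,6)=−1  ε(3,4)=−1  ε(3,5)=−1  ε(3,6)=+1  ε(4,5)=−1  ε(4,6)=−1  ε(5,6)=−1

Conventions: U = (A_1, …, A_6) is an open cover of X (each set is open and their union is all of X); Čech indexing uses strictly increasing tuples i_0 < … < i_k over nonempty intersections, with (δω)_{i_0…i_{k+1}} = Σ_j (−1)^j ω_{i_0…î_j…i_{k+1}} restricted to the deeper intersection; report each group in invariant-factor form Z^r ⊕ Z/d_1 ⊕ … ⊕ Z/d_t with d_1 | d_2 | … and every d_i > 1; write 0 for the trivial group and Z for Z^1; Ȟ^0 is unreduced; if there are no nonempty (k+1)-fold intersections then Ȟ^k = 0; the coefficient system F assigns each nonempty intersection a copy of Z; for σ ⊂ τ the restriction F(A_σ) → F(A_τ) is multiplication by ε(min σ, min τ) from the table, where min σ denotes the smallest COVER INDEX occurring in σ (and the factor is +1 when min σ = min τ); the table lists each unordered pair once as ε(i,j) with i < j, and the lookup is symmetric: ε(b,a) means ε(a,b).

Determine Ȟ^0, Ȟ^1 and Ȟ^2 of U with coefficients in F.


Ȟ^0 = 0, Ȟ^1 = Z/2 and Ȟ^2 = Z

intersection data:
  A12={t12,t25,t28} A13={t8,t12,t20,t22} A14={t2,t15,t22} A15={t5,t15,t19} A16={t5,t17,t28} A23={t4,t11,t12} A24={t1,t30,t34} A25={t7,t11,t34} A26={t3,t28,t30} A34={t10,t16,t22} A35={t11,t21,t24} A36={t13,t16,t21} A45={t15,t33,t34} A46={t14,t16,t30} A56={t5,t21,t29}
  A123={t12} A126={t28} A134={t22} A145={t15} A156={t5} A235={t11} A245={t34} A246={t30} A346={t16} A356={t21}
C dims 6,15,10; δ0: rk 6, SNF 1^5·2; δ1: rk 9, SNF 1^9
Ȟ^0 = (6 − 6) − 0 = 0, so Ȟ^0 ≅ 0
Ȟ^1 = (15 − 9) − 6 = 0 plus torsion [2], so Ȟ^1 ≅ Z/2
Ȟ^2 = (10 − 0) − 9 = 1, so Ȟ^2 ≅ Z


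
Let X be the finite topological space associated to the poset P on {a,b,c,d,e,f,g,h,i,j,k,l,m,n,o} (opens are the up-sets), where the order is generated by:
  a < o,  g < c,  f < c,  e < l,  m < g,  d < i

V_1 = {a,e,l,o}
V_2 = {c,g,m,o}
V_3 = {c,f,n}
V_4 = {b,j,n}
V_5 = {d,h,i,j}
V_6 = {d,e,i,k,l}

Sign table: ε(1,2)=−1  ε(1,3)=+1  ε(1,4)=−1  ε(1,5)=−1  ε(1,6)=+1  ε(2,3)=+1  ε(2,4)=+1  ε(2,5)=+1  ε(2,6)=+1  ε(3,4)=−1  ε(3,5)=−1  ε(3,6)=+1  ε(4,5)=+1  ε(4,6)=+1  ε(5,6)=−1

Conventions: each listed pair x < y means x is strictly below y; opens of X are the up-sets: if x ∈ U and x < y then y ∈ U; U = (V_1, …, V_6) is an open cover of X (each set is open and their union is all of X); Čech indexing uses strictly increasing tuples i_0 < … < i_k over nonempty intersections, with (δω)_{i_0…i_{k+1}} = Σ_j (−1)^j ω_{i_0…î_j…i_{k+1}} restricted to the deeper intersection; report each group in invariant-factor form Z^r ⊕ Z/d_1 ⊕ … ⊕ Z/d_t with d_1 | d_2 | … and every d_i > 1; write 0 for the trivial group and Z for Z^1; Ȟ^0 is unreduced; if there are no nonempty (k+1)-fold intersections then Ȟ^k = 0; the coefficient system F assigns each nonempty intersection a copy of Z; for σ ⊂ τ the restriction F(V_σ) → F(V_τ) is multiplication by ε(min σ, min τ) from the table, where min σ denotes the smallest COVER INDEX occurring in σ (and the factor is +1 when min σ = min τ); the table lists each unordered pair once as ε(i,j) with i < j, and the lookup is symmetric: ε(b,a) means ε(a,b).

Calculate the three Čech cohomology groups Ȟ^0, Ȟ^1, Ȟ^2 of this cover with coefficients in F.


Ȟ^0 ≅ 0, Ȟ^1 ≅ Z/2 and Ȟ^2 ≅ 0

nonempty overlaps:
  V12={o} V16={e,l} V23={c} V34={n} V45={j} V56={d,i}
C dims 6,6; δ0: rk 6, SNF 1^5·2
degree 0: 6−6−0 = 0 → Ȟ^0 ≅ 0
degree 1: 6−0−6 = 0 plus torsion [2] → Ȟ^1 ≅ Z/2
degree 2: 0−0−0 = 0 → Ȟ^2 ≅ 0


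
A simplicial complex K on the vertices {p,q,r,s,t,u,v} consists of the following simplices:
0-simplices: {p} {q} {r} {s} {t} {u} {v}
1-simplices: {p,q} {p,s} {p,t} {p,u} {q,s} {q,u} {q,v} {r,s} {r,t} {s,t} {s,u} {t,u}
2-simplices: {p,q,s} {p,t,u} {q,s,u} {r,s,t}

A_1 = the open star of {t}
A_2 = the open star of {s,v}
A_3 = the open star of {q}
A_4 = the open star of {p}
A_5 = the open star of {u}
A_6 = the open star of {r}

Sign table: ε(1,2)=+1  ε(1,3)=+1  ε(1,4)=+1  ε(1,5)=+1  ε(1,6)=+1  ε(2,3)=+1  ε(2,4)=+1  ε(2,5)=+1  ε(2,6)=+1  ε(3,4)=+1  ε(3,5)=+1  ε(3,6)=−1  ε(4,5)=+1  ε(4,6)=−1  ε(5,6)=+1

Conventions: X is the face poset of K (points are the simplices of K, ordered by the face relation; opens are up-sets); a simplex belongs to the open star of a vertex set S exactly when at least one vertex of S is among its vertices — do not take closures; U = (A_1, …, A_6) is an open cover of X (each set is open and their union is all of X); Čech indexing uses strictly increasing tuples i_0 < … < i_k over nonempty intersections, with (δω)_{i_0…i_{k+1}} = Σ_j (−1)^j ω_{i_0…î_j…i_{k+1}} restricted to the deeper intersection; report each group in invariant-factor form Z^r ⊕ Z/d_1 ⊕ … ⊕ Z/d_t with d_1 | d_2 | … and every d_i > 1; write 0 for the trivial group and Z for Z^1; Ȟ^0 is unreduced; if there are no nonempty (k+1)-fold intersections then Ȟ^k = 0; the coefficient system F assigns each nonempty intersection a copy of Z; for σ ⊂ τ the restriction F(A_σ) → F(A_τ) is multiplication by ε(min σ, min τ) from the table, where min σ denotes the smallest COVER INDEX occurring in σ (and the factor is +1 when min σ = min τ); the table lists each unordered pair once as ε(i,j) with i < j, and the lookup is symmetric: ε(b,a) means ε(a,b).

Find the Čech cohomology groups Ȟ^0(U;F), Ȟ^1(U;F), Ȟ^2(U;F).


nonempty intersections:
  A1={{t},{p,t},{r,t},{s,t},{t,u},{p,t,u},{r,s,t}} A2={{s},{v},{p,s},{q,s},{q,v},{r,s},{s,t},{s,u},{p,q,s},{q,s,u},{r,s,t}} A3={{q},{p,q},{q,s},{q,u},{q,v},{p,q,s},{q,s,u}} A4={{p},{p,q},{p,s},{p,t},{p,u},{p,q,s},{p,t,u}} A5={{u},{p,u},{q,u},{s,u},{t,u},{p,t,u},{q,s,u}} A6={{r},{r,s},{r,t},{r,s,t}}
  A12={{s,t},{r,s,t}} A14={{p,t},{p,t,u}} A15={{t,u},{p,t,u}} A16={{r,t},{r,s,t}} A23={{q,s},{q,v},{p,q,s},{q,s,u}} A24={{p,s},{p,q,s}} A25={{s,u},{q,s,u}} A26={{r,s},{r,s,t}} A34={{p,q},{p,q,s}} A35={{q,u},{q,s,u}} A45={{p,u},{p,t,u}}
  A126={{r,s,t}} A145={{p,t,u}} A234={{p,q,s}} A235={{q,s,u}}
C dims 6,11,4; δ0: rk 5, SNF 1^5; δ1: rk 4, SNF 1^4
Ȟ^0: (6−5)−0=1 ⇒ Z
Ȟ^1: (11−4)−5=2 ⇒ Z^2
Ȟ^2: (4−0)−4=0 ⇒ 0

Ȟ^0 = Z, Ȟ^1 = Z^2, Ȟ^2 = 0


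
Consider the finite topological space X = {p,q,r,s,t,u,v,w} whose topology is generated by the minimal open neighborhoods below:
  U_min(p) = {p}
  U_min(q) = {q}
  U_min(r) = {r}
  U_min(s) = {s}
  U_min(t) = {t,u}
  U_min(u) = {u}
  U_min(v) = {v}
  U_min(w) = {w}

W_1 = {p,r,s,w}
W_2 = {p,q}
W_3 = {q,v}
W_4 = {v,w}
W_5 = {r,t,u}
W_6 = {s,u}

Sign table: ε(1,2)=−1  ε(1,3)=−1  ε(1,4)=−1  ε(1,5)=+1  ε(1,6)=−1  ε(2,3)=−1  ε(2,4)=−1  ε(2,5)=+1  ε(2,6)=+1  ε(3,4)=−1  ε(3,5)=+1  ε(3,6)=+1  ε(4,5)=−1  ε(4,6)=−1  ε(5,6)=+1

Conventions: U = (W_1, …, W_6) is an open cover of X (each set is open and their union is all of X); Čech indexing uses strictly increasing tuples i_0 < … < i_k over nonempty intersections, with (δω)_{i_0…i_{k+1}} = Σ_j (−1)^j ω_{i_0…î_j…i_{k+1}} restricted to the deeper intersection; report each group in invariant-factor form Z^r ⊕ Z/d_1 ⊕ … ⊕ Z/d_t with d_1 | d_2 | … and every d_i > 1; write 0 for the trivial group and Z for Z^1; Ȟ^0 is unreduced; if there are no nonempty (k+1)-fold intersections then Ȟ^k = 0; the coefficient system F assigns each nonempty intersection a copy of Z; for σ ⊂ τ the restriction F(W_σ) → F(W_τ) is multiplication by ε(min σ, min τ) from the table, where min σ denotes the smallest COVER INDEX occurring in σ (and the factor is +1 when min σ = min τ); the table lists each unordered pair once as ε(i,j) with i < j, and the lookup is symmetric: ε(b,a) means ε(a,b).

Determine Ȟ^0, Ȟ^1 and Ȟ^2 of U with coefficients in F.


nerve simplices:
  W12={p} W14={w} W15={r} W16={s} W23={q} W34={v} W56={u}
C dims 6,7; δ0: rk 6, SNF 1^5·2
degree 0: 6−6−0 = 0 → Ȟ^0 ≅ 0
degree 1: 7−0−6 = 1 plus torsion [2] → Ȟ^1 ≅ Z ⊕ Z/2
degree 2: 0−0−0 = 0 → Ȟ^2 ≅ 0

Ȟ^0(U;F) ≅ 0; Ȟ^1(U;F) ≅ Z ⊕ Z/2; Ȟ^2(U;F) ≅ 0


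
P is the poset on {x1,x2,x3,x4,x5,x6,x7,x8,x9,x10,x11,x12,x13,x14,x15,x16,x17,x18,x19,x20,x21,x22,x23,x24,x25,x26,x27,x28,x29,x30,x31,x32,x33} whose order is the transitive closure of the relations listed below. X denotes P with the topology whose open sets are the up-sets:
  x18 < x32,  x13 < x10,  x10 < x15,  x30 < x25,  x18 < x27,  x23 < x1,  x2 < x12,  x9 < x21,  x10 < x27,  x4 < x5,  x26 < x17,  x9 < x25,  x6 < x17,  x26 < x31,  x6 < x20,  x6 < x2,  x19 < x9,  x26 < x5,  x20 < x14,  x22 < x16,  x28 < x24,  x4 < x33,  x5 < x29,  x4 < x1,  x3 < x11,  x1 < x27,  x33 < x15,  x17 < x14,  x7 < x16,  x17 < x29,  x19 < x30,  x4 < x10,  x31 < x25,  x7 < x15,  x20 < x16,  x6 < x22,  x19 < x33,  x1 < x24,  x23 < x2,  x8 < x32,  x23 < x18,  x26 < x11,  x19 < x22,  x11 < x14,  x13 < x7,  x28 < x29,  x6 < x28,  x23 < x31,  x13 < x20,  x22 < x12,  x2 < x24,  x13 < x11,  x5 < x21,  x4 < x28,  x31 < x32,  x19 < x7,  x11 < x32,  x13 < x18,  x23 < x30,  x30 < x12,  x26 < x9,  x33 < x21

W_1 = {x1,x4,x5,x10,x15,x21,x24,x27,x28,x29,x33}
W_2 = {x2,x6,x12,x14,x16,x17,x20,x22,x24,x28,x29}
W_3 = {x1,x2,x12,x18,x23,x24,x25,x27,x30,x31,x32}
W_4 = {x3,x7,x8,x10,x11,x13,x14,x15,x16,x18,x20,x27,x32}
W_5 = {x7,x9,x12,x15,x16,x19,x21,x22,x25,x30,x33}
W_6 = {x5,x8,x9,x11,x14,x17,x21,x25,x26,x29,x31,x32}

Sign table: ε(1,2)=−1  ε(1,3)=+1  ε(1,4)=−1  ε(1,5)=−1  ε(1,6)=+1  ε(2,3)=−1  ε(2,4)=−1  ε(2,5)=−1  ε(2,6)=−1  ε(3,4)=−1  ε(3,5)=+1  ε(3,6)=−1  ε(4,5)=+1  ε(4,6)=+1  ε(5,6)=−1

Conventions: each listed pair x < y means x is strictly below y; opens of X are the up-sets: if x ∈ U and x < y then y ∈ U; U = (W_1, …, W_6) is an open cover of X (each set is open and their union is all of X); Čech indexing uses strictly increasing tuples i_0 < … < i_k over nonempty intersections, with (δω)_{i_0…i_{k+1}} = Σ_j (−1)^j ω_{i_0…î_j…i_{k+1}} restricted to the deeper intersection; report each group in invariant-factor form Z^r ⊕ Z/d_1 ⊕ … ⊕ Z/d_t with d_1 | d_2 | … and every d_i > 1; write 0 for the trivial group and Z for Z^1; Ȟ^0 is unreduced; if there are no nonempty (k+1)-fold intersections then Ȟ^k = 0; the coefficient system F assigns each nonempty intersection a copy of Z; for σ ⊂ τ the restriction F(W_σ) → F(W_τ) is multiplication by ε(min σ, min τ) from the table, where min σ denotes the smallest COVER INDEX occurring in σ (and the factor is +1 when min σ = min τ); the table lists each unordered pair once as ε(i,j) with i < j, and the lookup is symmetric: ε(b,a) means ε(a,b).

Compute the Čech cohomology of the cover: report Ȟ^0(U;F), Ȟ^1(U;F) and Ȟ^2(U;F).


Ȟ^0(U;F) ≅ 0; Ȟ^1(U;F) ≅ Z/2; Ȟ^2(U;F) ≅ Z

nerve simplices:
  W12={x24,x28,x29} W13={x1,x24,x27} W14={x10,x15,x27} W15={x15,x21,x33} W16={x5,x21,x29} W23={x2,x12,x24} W24={x14,x16,x20} W25={x12,x16,x22} W26={x14,x17,x29} W34={x18,x27,x32} W35={x12,x25,x30} W36={x25,x31,x32} W45={x7,x15,x16} W46={x8,x11,x14,x32} W56={x9,x21,x25}
  W123={x24} W126={x29} W134={x27} W145={x15} W156={x21} W235={x12} W245={x16} W246={x14} W346={x32} W356={x25}
C dims 6,15,10; δ0: rk 6, SNF 1^5·2; δ1: rk 9, SNF 1^9
degree 0: 6−6−0 = 0 → Ȟ^0 ≅ 0
degree 1: 15−9−6 = 0 plus torsion [2] → Ȟ^1 ≅ Z/2
degree 2: 10−0−9 = 1 → Ȟ^2 ≅ Z


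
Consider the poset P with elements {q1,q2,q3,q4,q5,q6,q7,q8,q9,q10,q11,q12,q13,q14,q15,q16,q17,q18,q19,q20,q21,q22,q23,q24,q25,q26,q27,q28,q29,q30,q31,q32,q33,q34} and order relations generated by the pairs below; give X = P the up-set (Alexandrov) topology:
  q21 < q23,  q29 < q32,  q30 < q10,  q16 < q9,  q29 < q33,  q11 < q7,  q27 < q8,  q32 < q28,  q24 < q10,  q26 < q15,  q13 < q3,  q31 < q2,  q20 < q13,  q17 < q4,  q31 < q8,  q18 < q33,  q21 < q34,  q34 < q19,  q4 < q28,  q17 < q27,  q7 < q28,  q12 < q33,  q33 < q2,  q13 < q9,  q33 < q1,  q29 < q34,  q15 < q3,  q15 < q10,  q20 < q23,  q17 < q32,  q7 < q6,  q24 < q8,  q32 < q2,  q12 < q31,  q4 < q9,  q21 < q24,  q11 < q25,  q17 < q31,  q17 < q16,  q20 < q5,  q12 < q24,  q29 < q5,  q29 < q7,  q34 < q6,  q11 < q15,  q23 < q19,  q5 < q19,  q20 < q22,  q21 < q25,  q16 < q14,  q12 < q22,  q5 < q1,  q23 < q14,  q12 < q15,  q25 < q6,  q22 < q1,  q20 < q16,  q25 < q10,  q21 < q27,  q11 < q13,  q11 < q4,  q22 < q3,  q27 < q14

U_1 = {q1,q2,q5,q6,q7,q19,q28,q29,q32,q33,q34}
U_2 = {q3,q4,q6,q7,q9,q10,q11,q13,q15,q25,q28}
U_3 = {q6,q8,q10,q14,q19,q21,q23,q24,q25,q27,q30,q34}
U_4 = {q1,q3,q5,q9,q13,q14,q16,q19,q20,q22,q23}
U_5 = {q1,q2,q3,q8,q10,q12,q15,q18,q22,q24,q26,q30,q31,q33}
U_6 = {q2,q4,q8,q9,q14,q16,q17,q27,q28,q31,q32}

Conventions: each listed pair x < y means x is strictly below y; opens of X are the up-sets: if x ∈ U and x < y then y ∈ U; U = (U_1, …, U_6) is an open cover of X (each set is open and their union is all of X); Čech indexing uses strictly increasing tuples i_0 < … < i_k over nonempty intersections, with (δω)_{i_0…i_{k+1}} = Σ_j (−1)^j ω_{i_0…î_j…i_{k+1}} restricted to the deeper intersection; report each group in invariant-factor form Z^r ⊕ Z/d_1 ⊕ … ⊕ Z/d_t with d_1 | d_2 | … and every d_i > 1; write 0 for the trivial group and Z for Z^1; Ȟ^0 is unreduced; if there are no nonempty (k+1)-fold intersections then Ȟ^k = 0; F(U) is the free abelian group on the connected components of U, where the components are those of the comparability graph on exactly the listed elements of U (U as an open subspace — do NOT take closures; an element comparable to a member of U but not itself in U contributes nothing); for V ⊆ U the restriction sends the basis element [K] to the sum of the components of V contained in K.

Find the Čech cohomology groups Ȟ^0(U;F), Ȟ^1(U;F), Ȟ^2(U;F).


nerve of the cover:
  U12={q6,q7,q28} U13={q6,q19,q34} U14={q1,q5,q19} U15={q1,q2,q33} U16={q2,q28,q32} U23={q6,q10,q25} U24={q3,q9,q13} U25={q3,q10,q15} U26={q4,q9,q28} U34={q14,q19,q23} U35={q8,q10,q24,q30} U36={q8,q14,q27} U45={q1,q3,q22} U46={q9,q14,q16} U56={q2,q8,q31}
  U123={q6} U126={q28} U134={q19} U145={q1} U156={q2} U235={q10} U245={q3} U246={q9} U346={q14} U356={q8}
components per intersection:
  U1: {q1,q2,q5,q6,q7,q19,q28,q29,q32,q33,q34}
  U2: {q3,q4,q6,q7,q9,q10,q11,q13,q15,q25,q28}
  U3: {q6,q8,q10,q14,q19,q21,q23,q24,q25,q27,q30,q34}
  U4: {q1,q3,q5,q9,q13,q14,q16,q19,q20,q22,q23}
  U5: {q1,q2,q3,q8,q10,q12,q15,q18,q22,q24,q26,q30,q31,q33}
  U6: {q2,q4,q8,q9,q14,q16,q17,q27,q28,q31,q32}
  U12: {q6,q7,q28}
  U13: {q6,q19,q34}
  U14: {q1,q5,q19}
  U15: {q1,q2,q33}
  U16: {q2,q28,q32}
  U23: {q6,q10,q25}
  U24: {q3,q9,q13}
  U25: {q3,q10,q15}
  U26: {q4,q9,q28}
  U34: {q14,q19,q23}
  U35: {q8,q10,q24,q30}
  U36: {q8,q14,q27}
  U45: {q1,q3,q22}
  U46: {q9,q14,q16}
  U56: {q2,q8,q31}
  U123: {q6}
  U126: {q28}
  U134: {q19}
  U145: {q1}
  U156: {q2}
  U235: {q10}
  U245: {q3}
  U246: {q9}
  U346: {q14}
  U356: {q8}
C dims 6,15,10; δ0: rk 5, SNF 1^5; δ1: rk 10, SNF 1^9·2
Ȟ^0 = (6 − 5) − 0 = 1, so Ȟ^0 ≅ Z
Ȟ^1 = (15 − 10) − 5 = 0, so Ȟ^1 ≅ 0
Ȟ^2 = (10 − 0) − 10 = 0 plus torsion [2], so Ȟ^2 ≅ Z/2

Ȟ^0 = Z, Ȟ^1 = 0 and Ȟ^2 = Z/2


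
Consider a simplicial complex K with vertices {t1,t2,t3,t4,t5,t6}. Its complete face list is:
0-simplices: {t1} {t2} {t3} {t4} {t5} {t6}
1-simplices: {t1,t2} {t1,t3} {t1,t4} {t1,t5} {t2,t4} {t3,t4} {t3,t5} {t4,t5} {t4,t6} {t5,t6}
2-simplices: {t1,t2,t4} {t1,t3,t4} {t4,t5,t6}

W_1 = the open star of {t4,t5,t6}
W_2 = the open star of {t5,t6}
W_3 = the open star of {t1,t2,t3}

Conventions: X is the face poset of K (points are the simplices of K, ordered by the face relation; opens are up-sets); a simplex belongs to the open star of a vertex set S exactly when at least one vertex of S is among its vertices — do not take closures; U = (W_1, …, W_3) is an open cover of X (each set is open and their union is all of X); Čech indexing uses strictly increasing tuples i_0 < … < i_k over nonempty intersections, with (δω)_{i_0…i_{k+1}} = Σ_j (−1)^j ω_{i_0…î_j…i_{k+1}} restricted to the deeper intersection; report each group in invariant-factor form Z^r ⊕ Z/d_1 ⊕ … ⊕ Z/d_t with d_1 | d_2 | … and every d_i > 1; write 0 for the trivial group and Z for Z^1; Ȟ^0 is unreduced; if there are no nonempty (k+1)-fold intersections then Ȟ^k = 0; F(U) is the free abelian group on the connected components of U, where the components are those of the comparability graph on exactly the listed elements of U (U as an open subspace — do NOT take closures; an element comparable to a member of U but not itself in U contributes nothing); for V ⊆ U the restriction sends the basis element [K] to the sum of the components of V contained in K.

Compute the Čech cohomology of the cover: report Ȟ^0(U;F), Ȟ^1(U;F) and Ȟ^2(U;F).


nerve of the cover:
  W1={{t4},{t5},{t6},{t1,t4},{t1,t5},{t2,t4},{t3,t4},{t3,t5},{t4,t5},{t4,t6},{t5,t6},{t1,t2,t4},{t1,t3,t4},{t4,t5,t6}} W2={{t5},{t6},{t1,t5},{t3,t5},{t4,t5},{t4,t6},{t5,t6},{t4,t5,t6}} W3={{t1},{t2},{t3},{t1,t2},{t1,t3},{t1,t4},{t1,t5},{t2,t4},{t3,t4},{t3,t5},{t1,t2,t4},{t1,t3,t4}}
  W12={{t5},{t6},{t1,t5},{t3,t5},{t4,t5},{t4,t6},{t5,t6},{t4,t5,t6}} W13={{t1,t4},{t1,t5},{t2,t4},{t3,t4},{t3,t5},{t1,t2,t4},{t1,t3,t4}} W23={{t1,t5},{t3,t5}}
  W123={{t1,t5},{t3,t5}}
components per intersection:
  W1: {{t4},{t5},{t6},{t1,t4},{t1,t5},{t2,t4},{t3,t4},{t3,t5},{t4,t5},{t4,t6},{t5,t6},{t1,t2,t4},{t1,t3,t4},{t4,t5,t6}}
  W2: {{t5},{t6},{t1,t5},{t3,t5},{t4,t5},{t4,t6},{t5,t6},{t4,t5,t6}}
  W3: {{t1},{t2},{t3},{t1,t2},{t1,t3},{t1,t4},{t1,t5},{t2,t4},{t3,t4},{t3,t5},{t1,t2,t4},{t1,t3,t4}}
  W12: {{t5},{t6},{t1,t5},{t3,t5},{t4,t5},{t4,t6},{t5,t6},{t4,t5,t6}}
  W13: {{t1,t4},{t2,t4},{t3,t4},{t1,t2,t4},{t1,t3,t4}} {{t1,t5}} {{t3,t5}}
  W23: {{t1,t5}} {{t3,t5}}
  W123: {{t1,t5}} {{t3,t5}}
C dims 3,6,2; δ0: rk 2, SNF 1^2; δ1: rk 2, SNF 1^2
Ȟ^0 = (3 − 2) − 0 = 1, so Ȟ^0 ≅ Z
Ȟ^1 = (6 − 2) − 2 = 2, so Ȟ^1 ≅ Z^2
Ȟ^2 = (2 − 0) − 2 = 0, so Ȟ^2 ≅ 0

Ȟ^0(U;F) ≅ Z,  Ȟ^1(U;F) ≅ Z^2,  Ȟ^2(U;F) ≅ 0


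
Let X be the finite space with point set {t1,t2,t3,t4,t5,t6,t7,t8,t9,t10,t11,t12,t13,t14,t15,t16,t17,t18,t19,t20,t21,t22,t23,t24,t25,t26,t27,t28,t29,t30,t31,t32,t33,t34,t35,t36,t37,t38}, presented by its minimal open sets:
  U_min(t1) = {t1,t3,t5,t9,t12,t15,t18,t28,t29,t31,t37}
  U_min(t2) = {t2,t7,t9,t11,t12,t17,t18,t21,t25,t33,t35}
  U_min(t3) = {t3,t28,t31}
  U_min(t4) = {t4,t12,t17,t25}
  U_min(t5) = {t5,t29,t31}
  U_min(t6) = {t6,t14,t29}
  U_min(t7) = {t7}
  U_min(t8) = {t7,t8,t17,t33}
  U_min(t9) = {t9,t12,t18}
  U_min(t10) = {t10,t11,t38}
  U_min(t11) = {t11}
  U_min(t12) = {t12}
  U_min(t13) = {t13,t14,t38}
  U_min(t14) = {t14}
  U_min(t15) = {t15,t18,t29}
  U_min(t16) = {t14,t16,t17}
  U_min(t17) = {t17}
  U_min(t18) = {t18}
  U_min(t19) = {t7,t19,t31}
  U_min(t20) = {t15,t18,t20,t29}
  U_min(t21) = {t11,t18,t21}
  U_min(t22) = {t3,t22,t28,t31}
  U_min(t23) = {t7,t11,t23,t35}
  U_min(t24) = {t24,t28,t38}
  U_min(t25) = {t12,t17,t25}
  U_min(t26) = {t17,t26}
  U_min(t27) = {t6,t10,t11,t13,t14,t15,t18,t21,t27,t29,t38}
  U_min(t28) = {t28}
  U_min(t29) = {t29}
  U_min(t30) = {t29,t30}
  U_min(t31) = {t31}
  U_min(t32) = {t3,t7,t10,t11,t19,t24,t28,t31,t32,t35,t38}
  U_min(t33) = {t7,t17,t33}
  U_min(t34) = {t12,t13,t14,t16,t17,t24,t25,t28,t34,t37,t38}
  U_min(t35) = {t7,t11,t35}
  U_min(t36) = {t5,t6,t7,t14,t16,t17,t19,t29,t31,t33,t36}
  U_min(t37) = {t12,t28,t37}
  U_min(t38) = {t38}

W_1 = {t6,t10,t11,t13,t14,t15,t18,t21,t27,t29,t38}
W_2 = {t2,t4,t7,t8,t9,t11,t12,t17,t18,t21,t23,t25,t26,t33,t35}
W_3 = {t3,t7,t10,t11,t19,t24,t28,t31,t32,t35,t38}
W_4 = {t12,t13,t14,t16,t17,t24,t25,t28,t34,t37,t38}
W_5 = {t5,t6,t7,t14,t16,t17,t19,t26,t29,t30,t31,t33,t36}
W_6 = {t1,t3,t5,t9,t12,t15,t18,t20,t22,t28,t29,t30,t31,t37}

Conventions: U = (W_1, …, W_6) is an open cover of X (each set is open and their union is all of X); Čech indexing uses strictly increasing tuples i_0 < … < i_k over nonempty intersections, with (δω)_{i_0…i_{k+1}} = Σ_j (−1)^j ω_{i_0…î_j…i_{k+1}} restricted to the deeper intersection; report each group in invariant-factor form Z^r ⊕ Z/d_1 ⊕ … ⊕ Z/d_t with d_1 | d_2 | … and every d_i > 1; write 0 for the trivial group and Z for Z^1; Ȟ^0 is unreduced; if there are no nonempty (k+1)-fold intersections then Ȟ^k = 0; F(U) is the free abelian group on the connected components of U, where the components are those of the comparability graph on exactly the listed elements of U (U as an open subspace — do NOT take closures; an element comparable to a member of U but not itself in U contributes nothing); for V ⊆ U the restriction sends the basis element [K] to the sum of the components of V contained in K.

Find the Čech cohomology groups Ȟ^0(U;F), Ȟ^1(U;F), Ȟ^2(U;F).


Ȟ^0 = Z, Ȟ^1 = 0, Ȟ^2 = Z/2

nonempty overlaps:
  W12={t11,t18,t21} W13={t10,t11,t38} W14={t13,t14,t38} W15={t6,t14,t29} W16={t15,t18,t29} W23={t7,t11,t35} W24={t12,t17,t25} W25={t7,t17,t26,t33} W26={t9,t12,t18} W34={t24,t28,t38} W35={t7,t19,t31} W36={t3,t28,t31} W45={t14,t16,t17} W46={t12,t28,t37} W56={t5,t29,t30,t31}
  W123={t11} W126={t18} W134={t38} W145={t14} W156={t29} W235={t7} W245={t17} W246={t12} W346={t28} W356={t31}
components per intersection:
  W1: {t6,t10,t11,t13,t14,t15,t18,t21,t27,t29,t38}
  W2: {t2,t4,t7,t8,t9,t11,t12,t17,t18,t21,t23,t25,t26,t33,t35}
  W3: {t3,t7,t10,t11,t19,t24,t28,t31,t32,t35,t38}
  W4: {t12,t13,t14,t16,t17,t24,t25,t28,t34,t37,t38}
  W5: {t5,t6,t7,t14,t16,t17,t19,t26,t29,t30,t31,t33,t36}
  W6: {t1,t3,t5,t9,t12,t15,t18,t20,t22,t28,t29,t30,t31,t37}
  W12: {t11,t18,t21}
  W13: {t10,t11,t38}
  W14: {t13,t14,t38}
  W15: {t6,t14,t29}
  W16: {t15,t18,t29}
  W23: {t7,t11,t35}
  W24: {t12,t17,t25}
  W25: {t7,t17,t26,t33}
  W26: {t9,t12,t18}
  W34: {t24,t28,t38}
  W35: {t7,t19,t31}
  W36: {t3,t28,t31}
  W45: {t14,t16,t17}
  W46: {t12,t28,t37}
  W56: {t5,t29,t30,t31}
  W123: {t11}
  W126: {t18}
  W134: {t38}
  W145: {t14}
  W156: {t29}
  W235: {t7}
  W245: {t17}
  W246: {t12}
  W346: {t28}
  W356: {t31}
C dims 6,15,10; δ0: rk 5, SNF 1^5; δ1: rk 10, SNF 1^9·2
degree 0: 6−5−0 = 1 → Ȟ^0 ≅ Z
degree 1: 15−10−5 = 0 → Ȟ^1 ≅ 0
degree 2: 10−0−10 = 0 plus torsion [2] → Ȟ^2 ≅ Z/2


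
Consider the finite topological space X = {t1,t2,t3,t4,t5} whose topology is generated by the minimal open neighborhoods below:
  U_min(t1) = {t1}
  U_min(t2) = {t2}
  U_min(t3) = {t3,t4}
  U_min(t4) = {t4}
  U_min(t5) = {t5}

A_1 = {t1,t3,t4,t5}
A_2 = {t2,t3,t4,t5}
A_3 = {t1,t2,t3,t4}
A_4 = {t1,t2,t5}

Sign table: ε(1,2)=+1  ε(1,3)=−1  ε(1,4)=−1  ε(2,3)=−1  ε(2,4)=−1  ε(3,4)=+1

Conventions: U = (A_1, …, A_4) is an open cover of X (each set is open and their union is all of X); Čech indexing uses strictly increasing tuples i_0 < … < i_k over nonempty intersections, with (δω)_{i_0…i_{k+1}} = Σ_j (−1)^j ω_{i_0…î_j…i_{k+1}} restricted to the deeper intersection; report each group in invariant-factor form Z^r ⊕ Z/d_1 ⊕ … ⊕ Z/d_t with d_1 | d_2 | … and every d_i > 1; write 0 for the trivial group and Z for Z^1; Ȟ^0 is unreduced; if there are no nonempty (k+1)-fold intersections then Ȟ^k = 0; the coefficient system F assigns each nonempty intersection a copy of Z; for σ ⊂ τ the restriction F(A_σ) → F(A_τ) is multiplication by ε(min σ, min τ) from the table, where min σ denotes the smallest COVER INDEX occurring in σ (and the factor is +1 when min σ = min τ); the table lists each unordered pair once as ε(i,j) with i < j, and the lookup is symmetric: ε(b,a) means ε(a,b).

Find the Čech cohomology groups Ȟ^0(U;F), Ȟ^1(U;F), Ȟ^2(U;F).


nonempty overlaps:
  A12={t3,t4,t5} A13={t1,t3,t4} A14={t1,t5} A23={t2,t3,t4} A24={t2,t5} A34={t1,t2}
  A123={t3,t4} A124={t5} A134={t1} A234={t2}
C dims 4,6,4; δ0: rk 3, SNF 1^3; δ1: rk 3, SNF 1^3
degree 0: 4−3−0 = 1 → Ȟ^0 ≅ Z
degree 1: 6−3−3 = 0 → Ȟ^1 ≅ 0
degree 2: 4−0−3 = 1 → Ȟ^2 ≅ Z

Ȟ^0(U;F) ≅ Z, Ȟ^1(U;F) ≅ 0 and Ȟ^2(U;F) ≅ Z


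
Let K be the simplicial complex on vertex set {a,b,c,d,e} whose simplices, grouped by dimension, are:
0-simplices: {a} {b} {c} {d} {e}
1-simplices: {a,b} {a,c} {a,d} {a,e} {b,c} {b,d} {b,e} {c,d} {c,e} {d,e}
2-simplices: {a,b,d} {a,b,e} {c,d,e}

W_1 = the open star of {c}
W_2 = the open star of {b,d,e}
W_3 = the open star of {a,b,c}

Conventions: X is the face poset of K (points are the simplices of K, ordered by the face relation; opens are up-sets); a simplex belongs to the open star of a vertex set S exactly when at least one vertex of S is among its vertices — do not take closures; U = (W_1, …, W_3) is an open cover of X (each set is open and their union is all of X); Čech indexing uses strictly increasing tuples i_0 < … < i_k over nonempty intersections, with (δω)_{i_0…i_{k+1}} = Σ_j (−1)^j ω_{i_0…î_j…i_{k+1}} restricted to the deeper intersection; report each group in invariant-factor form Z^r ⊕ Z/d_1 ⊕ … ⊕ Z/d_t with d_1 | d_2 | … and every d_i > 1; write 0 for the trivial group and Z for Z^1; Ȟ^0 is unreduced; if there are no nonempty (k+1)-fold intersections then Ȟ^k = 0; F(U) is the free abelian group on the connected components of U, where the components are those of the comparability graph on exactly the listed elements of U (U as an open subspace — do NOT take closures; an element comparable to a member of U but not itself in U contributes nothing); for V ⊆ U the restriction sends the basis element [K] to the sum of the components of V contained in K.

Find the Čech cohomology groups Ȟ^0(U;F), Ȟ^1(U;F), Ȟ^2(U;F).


intersection data:
  W1={{c},{a,c},{b,c},{c,d},{c,e},{c,d,e}} W2={{b},{d},{e},{a,b},{a,d},{a,e},{b,c},{b,d},{b,e},{c,d},{c,e},{d,e},{a,b,d},{a,b,e},{c,d,e}} W3={{a},{b},{c},{a,b},{a,c},{a,d},{a,e},{b,c},{b,d},{b,e},{c,d},{c,e},{a,b,d},{a,b,e},{c,d,e}}
  W12={{b,c},{c,d},{c,e},{c,d,e}} W13={{c},{a,c},{b,c},{c,d},{c,e},{c,d,e}} W23={{b},{a,b},{a,d},{a,e},{b,c},{b,d},{b,e},{c,d},{c,e},{a,b,d},{a,b,e},{c,d,e}}
  W123={{b,c},{c,d},{c,e},{c,d,e}}
components per intersection:
  W1: {{c},{a,c},{b,c},{c,d},{c,e},{c,d,e}}
  W2: {{b},{d},{e},{a,b},{a,d},{a,e},{b,c},{b,d},{b,e},{c,d},{c,e},{d,e},{a,b,d},{a,b,e},{c,d,e}}
  W3: {{a},{b},{c},{a,b},{a,c},{a,d},{a,e},{b,c},{b,d},{b,e},{c,d},{c,e},{a,b,d},{a,b,e},{c,d,e}}
  W12: {{b,c}} {{c,d},{c,e},{c,d,e}}
  W13: {{c},{a,c},{b,c},{c,d},{c,e},{c,d,e}}
  W23: {{b},{a,b},{a,d},{a,e},{b,c},{b,d},{b,e},{a,b,d},{a,b,e}} {{c,d},{c,e},{c,d,e}}
  W123: {{b,c}} {{c,d},{c,e},{c,d,e}}
C dims 3,5,2; δ0: rk 2, SNF 1^2; δ1: rk 2, SNF 1^2
Ȟ^0 = (3 − 2) − 0 = 1, so Ȟ^0 ≅ Z
Ȟ^1 = (5 − 2) − 2 = 1, so Ȟ^1 ≅ Z
Ȟ^2 = (2 − 0) − 2 = 0, so Ȟ^2 ≅ 0

Ȟ^0(U;F) ≅ Z,  Ȟ^1(U;F) ≅ Z,  Ȟ^2(U;F) ≅ 0


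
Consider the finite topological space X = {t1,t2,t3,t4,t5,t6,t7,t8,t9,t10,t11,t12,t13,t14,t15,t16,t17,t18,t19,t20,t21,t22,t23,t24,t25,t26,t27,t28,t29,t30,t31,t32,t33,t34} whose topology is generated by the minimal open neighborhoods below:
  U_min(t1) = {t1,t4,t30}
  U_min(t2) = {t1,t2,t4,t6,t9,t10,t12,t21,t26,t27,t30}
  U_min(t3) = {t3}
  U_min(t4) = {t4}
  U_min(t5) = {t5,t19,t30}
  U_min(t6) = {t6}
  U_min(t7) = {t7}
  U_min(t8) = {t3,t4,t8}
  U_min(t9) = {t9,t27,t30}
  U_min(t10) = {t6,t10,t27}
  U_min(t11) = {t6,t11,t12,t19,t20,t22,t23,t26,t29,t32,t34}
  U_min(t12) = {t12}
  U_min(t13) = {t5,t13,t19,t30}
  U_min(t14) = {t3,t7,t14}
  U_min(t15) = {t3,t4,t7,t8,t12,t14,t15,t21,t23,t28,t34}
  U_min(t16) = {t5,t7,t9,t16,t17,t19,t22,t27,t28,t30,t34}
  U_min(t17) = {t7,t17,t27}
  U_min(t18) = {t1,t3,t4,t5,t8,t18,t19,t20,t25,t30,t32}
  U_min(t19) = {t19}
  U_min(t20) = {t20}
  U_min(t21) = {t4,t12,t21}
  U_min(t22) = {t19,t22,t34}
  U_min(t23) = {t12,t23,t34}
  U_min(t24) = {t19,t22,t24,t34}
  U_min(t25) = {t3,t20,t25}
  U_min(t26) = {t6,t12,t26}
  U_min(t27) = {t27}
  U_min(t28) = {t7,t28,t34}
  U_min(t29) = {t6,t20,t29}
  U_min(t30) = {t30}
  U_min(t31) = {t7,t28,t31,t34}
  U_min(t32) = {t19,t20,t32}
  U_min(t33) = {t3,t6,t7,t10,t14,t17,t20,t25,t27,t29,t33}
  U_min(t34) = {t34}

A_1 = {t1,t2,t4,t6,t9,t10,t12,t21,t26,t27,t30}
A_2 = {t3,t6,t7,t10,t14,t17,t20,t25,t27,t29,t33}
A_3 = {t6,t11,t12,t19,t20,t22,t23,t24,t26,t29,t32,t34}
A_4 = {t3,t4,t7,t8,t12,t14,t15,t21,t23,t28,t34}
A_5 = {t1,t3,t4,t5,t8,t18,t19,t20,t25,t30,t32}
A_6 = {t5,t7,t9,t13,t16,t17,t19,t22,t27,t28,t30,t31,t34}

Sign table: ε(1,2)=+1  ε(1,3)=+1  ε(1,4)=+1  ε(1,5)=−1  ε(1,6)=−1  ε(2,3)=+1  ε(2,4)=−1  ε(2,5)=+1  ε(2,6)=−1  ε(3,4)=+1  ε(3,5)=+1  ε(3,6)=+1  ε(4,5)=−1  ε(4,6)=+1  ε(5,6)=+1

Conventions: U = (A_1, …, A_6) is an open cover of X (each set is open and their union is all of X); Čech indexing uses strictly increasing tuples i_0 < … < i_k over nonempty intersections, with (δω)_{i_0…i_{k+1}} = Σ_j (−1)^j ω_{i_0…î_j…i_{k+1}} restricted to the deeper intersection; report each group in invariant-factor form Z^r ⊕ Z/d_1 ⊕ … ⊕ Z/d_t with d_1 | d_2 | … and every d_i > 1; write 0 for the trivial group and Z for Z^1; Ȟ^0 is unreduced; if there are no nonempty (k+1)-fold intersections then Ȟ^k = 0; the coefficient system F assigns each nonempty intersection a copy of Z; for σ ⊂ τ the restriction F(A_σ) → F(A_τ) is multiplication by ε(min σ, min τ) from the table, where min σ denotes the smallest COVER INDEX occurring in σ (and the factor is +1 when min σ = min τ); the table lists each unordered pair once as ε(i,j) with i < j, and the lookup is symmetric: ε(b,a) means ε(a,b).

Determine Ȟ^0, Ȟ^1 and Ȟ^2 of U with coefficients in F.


nonempty intersections:
  A12={t6,t10,t27} A13={t6,t12,t26} A14={t4,t12,t21} A15={t1,t4,t30} A16={t9,t27,t30} A23={t6,t20,t29} A24={t3,t7,t14} A25={t3,t20,t25} A26={t7,t17,t27} A34={t12,t23,t34} A35={t19,t20,t32} A36={t19,t22,t34} A45={t3,t4,t8} A46={t7,t28,t34} A56={t5,t19,t30}
  A123={t6} A126={t27} A134={t12} A145={t4} A156={t30} A235={t20} A245={t3} A246={t7} A346={t34} A356={t19}
C dims 6,15,10; δ0: rk 6, SNF 1^5·2; δ1: rk 9, SNF 1^9
Ȟ^0: (6−6)−0=0 ⇒ 0
Ȟ^1: (15−9)−6=0 plus torsion [2] ⇒ Z/2
Ȟ^2: (10−0)−9=1 ⇒ Z

Ȟ^0(U;F) ≅ 0, Ȟ^1(U;F) ≅ Z/2, Ȟ^2(U;F) ≅ Z
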